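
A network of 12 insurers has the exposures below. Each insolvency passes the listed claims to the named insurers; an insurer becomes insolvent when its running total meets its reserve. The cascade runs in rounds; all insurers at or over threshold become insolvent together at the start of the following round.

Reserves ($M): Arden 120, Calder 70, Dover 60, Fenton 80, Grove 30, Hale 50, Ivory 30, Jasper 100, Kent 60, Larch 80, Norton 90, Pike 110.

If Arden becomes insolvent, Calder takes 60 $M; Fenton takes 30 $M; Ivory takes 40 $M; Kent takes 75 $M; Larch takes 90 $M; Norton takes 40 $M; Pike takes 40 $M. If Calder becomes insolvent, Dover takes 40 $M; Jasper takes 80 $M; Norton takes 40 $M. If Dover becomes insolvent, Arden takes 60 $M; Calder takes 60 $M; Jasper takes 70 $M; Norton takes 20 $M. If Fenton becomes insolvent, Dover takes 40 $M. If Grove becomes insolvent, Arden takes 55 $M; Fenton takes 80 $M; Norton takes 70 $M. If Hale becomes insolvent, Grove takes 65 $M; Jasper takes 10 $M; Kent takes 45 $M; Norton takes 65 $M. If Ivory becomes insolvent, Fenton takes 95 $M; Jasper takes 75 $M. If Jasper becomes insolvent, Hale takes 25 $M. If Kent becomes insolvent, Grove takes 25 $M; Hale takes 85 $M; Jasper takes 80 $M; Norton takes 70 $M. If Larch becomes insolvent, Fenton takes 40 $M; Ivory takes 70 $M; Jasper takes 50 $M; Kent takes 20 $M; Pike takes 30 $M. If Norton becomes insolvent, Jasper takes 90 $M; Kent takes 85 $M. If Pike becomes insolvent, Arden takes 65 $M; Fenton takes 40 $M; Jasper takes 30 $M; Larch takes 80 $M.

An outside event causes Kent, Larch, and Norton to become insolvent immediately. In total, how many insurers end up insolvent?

Round 1 — Kent, Larch, Norton become insolvent (initial).
  Fenton: +40 → 40 < 80
  Grove: +25 → 25 < 30
  Hale: +85 → 85 ≥ 50
  Ivory: +70 → 70 ≥ 30
  Jasper: +80+50+90 → 220 ≥ 100
  Pike: +30 → 30 < 110
Round 2 — Hale, Ivory, Jasper become insolvent.
  Fenton: +95 → 135 ≥ 80
  Grove: +65 → 90 ≥ 30
Round 3 — Fenton, Grove become insolvent.
  Arden: +55 → 55 < 120
  Dover: +40 → 40 < 60
No further insolvencies.

8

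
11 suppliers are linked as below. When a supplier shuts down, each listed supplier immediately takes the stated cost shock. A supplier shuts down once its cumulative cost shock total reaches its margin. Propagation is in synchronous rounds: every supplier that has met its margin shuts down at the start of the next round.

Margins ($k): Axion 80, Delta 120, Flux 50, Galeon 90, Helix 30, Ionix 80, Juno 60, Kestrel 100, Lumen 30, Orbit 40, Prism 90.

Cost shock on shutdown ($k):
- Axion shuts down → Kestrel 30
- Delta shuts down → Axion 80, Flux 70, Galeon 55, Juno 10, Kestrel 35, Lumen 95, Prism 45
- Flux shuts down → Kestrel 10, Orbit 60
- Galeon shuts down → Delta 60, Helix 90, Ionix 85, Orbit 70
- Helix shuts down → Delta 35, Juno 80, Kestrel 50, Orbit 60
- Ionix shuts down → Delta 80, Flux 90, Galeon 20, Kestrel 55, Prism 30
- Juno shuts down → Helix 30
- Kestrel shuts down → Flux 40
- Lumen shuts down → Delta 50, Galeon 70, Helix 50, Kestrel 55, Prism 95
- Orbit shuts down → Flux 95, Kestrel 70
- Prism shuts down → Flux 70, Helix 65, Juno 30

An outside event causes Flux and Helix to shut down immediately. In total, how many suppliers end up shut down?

5

Round 1 — Flux, Helix shut down (initial).
  Delta: +35 → 35 < 120
  Juno: +80 → 80 ≥ 60
  Kestrel: +10+50 → 60 < 100
  Orbit: +60+60 → 120 ≥ 40
Round 2 — Juno, Orbit shut down.
  Kestrel: +70 → 130 ≥ 100
Round 3 — Kestrel shuts down.
No further shutdowns.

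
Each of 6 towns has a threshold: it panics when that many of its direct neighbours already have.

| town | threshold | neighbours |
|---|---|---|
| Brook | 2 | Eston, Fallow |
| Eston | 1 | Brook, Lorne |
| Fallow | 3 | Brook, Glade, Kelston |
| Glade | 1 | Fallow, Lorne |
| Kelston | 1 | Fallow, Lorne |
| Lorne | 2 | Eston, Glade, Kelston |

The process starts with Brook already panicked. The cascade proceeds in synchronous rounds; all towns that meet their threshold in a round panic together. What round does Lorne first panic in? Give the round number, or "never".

never

Round 1 — Brook panics (initial).
Round 2 — checking thresholds:
  Eston: 1 of 2 neighbours ≥ 1, panics.
  Fallow: 1 of 3 neighbours < 3, holds.
Round 3 — no new panics; cascade stops.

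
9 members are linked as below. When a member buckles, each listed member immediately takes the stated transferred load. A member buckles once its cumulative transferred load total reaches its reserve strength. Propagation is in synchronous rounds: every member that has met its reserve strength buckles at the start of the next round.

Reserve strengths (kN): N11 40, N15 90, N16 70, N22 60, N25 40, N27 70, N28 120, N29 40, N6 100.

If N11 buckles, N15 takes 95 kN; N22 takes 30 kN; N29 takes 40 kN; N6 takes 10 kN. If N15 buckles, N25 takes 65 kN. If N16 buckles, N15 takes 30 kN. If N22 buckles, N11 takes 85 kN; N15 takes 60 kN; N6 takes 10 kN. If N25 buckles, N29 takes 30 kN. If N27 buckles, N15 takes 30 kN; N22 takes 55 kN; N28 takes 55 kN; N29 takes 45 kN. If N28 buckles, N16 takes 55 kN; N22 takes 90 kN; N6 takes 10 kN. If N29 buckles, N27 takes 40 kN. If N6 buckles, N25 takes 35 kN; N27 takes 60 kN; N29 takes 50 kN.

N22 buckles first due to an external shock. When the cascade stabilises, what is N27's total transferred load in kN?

40

Round 1 — N22 buckles (initial).
  N11: +85 → 85 ≥ 40
  N15: +60 → 60 < 90
  N6: +10 → 10 < 100
Round 2 — N11 buckles.
  N15: +95 → 155 ≥ 90
  N29: +40 → 40 ≥ 40
  N6: +10 → 20 < 100
Round 3 — N15, N29 buckle.
  N25: +65 → 65 ≥ 40
  N27: +40 → 40 < 70
Round 4 — N25 buckles.
No further bucklings.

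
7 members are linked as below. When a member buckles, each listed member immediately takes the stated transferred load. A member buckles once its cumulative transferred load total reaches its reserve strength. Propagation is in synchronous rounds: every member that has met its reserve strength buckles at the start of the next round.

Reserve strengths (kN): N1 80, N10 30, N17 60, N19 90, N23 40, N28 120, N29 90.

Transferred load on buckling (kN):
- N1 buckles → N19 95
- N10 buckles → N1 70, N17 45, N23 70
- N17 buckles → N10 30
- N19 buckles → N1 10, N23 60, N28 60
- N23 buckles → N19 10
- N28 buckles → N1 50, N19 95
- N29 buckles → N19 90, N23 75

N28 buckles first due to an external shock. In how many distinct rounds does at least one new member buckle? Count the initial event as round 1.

3

Round 1 — N28 buckles (initial).
  N1: +50 → 50 < 80
  N19: +95 → 95 ≥ 90
Round 2 — N19 buckles.
  N1: +10 → 60 < 80
  N23: +60 → 60 ≥ 40
Round 3 — N23 buckles.
No further bucklings.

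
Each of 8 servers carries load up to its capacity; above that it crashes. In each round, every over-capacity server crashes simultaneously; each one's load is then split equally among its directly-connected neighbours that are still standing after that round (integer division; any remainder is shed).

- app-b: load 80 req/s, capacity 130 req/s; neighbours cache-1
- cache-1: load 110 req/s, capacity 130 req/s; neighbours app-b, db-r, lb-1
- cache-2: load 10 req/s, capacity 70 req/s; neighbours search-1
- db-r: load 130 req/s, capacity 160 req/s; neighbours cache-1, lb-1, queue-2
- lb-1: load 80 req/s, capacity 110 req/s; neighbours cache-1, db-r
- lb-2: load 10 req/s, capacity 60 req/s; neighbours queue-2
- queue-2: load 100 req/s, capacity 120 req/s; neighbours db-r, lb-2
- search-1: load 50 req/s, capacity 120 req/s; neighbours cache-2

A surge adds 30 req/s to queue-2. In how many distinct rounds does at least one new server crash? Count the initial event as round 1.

4

Round 1 — queue-2 at 130 > 120. queue-2 crashes.
  queue-2 sheds 130 req/s to db-r, lb-2: 65 each.
    db-r: 130+65 = 195 > 160
    lb-2: 10+65 = 75 > 60
Round 2 — db-r, lb-2 crash.
  db-r sheds 195 req/s to cache-1, lb-1: 97 each (1 lost).
    cache-1: 110+97 = 207 > 130
    lb-1: 80+97 = 177 > 110
  lb-2 sheds 75 req/s: no online neighbours, lost.
Round 3 — cache-1, lb-1 crash.
  cache-1 sheds 207 req/s to app-b: 207 each.
    app-b: 80+207 = 287 > 130
  lb-1 sheds 177 req/s: no online neighbours, lost.
Round 4 — app-b crashes.
  app-b sheds 287 req/s: no online neighbours, lost.
No further crashes.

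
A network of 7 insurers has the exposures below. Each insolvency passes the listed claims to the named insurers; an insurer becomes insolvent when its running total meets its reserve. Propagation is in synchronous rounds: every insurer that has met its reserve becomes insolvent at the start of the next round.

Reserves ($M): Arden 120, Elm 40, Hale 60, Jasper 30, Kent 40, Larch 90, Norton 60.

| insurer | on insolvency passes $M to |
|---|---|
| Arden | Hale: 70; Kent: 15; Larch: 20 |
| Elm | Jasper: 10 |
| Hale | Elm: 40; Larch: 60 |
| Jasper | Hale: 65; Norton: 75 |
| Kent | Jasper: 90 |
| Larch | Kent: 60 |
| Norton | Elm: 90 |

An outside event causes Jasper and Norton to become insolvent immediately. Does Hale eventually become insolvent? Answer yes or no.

yes

Round 1 — Jasper, Norton become insolvent (initial).
  Elm: +90 → 90 ≥ 40
  Hale: +65 → 65 ≥ 60
Round 2 — Elm, Hale become insolvent.
  Larch: +60 → 60 < 90
No further insolvencies.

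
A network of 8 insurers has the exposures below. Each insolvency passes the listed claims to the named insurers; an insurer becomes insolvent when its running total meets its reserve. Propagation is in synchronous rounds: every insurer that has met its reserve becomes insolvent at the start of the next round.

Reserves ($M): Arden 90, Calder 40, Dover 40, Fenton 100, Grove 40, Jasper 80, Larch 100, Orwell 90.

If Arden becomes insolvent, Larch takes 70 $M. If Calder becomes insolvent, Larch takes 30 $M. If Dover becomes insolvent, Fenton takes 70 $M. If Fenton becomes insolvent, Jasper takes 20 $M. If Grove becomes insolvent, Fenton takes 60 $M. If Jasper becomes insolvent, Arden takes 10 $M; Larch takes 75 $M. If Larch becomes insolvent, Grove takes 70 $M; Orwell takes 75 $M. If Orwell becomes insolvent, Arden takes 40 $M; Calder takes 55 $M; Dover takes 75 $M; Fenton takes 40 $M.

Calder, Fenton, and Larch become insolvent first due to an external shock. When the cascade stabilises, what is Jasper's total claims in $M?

Round 1 — Calder, Fenton, Larch become insolvent (initial).
  Grove: +70 → 70 ≥ 40
  Jasper: +20 → 20 < 80
  Orwell: +75 → 75 < 90
Round 2 — Grove becomes insolvent.
No further insolvencies.

20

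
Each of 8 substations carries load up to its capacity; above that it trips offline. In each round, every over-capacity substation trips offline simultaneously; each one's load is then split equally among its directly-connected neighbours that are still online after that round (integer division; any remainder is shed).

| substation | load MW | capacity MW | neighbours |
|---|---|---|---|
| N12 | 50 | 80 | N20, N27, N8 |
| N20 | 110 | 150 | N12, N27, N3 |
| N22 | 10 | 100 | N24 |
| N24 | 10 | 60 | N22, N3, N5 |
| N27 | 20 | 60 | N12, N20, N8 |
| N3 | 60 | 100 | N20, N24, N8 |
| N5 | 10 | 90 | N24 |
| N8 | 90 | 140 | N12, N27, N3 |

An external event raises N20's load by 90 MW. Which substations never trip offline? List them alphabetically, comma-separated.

Round 1 — N20 at 200 > 150. N20 trips offline.
  N20 sheds 200 MW to N12, N27, N3: 66 each (2 lost).
    N12: 50+66 = 116 > 80
    N27: 20+66 = 86 > 60
    N3: 60+66 = 126 > 100
Round 2 — N12, N27, N3 trip offline.
  N12 sheds 116 MW to N8: 116 each.
    N8: 90+116 = 206 > 140
  N27 sheds 86 MW to N8: 86 each.
    N8: 206+86 = 292 > 140
  N3 sheds 126 MW to N24, N8: 63 each.
    N24: 10+63 = 73 > 60
    N8: 292+63 = 355 > 140
Round 3 — N24, N8 trip offline.
  N24 sheds 73 MW to N22, N5: 36 each (1 lost).
    N22: 10+36 = 46 ≤ 100
    N5: 10+36 = 46 ≤ 90
  N8 sheds 355 MW: no online neighbours, lost.
No further trips.

N22, N5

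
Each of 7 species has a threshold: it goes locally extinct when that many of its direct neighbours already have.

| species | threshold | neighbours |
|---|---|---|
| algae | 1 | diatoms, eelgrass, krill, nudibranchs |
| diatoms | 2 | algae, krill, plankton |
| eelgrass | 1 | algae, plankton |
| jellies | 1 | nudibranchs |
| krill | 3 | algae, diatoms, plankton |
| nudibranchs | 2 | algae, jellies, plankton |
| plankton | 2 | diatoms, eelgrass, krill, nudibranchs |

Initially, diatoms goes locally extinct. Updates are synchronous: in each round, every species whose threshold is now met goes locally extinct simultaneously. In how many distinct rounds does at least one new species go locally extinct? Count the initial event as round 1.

6

Round 1 — diatoms goes locally extinct (initial).
Round 2 — checking thresholds:
  algae: 1 of 4 neighbours ≥ 1, goes locally extinct.
  krill: 1 of 3 neighbours < 3, not yet.
  plankton: 1 of 4 neighbours < 2, not yet.
Round 3 — checking thresholds:
  eelgrass: 1 of 2 neighbours ≥ 1, goes locally extinct.
  krill: 2 of 3 neighbours < 3, not yet.
  nudibranchs: 1 of 3 neighbours < 2, not yet.
  plankton: 1 of 4 neighbours < 2, not yet.
Round 4 — checking thresholds:
  krill: 2 of 3 neighbours < 3, not yet.
  nudibranchs: 1 of 3 neighbours < 2, not yet.
  plankton: 2 of 4 neighbours ≥ 2, goes locally extinct.
Round 5 — checking thresholds:
  krill: 3 of 3 neighbours ≥ 3, goes locally extinct.
  nudibranchs: 2 of 3 neighbours ≥ 2, goes locally extinct.
Round 6 — checking thresholds:
  jellies: 1 of 1 neighbours ≥ 1, goes locally extinct.
Round 7 — no new extinctions; cascade stops.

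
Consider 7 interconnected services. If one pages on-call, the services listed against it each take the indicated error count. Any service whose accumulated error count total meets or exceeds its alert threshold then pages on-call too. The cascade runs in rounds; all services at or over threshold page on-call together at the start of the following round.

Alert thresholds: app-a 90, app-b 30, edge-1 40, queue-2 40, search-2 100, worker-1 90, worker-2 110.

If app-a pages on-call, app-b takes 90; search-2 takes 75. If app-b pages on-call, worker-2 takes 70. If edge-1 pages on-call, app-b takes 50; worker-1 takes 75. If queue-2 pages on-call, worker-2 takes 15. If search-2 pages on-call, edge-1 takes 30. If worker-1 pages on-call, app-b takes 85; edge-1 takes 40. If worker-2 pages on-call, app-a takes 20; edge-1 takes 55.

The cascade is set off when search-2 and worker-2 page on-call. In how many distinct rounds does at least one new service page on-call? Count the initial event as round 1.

Round 1 — search-2, worker-2 page on-call (initial).
  app-a: +20 → 20 < 90
  edge-1: +30+55 → 85 ≥ 40
Round 2 — edge-1 pages on-call.
  app-b: +50 → 50 ≥ 30
  worker-1: +75 → 75 < 90
Round 3 — app-b pages on-call.
No further pages.

3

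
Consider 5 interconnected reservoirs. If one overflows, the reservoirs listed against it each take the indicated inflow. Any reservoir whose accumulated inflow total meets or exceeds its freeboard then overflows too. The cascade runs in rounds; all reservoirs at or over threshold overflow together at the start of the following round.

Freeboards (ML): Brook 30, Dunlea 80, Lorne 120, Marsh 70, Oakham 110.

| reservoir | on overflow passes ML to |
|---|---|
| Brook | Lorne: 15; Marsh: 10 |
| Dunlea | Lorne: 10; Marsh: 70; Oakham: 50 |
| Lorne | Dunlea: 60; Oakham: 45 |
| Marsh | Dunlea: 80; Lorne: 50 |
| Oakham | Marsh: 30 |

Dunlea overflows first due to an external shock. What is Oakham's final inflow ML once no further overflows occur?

Round 1 — Dunlea overflows (initial).
  Lorne: +10 → 10 < 120
  Marsh: +70 → 70 ≥ 70
  Oakham: +50 → 50 < 110
Round 2 — Marsh overflows.
  Lorne: +50 → 60 < 120
No further overflows.

50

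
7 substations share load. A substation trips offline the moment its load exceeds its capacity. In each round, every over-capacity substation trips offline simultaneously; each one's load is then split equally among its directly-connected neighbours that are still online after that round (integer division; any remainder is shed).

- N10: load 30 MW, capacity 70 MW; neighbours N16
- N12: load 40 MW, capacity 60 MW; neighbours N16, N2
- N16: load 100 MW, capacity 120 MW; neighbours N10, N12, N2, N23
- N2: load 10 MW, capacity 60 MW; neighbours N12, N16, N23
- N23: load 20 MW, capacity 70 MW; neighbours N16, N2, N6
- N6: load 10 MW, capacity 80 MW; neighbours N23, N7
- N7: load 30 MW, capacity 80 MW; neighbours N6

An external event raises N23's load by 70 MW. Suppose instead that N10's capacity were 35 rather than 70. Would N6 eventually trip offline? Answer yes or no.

With N10's capacity at 35:
Round 1 — N23 at 90 > 70. N23 trips offline.
  N23 sheds 90 MW to N16, N2, N6: 30 each.
    N16: 100+30 = 130 > 120
    N2: 10+30 = 40 ≤ 60
    N6: 10+30 = 40 ≤ 80
Round 2 — N16 trips offline.
  N16 sheds 130 MW to N10, N12, N2: 43 each (1 lost).
    N10: 30+43 = 73 > 35
    N12: 40+43 = 83 > 60
    N2: 40+43 = 83 > 60
Round 3 — N10, N12, N2 trip offline.
  N10 sheds 73 MW: no online neighbours, lost.
  N12 sheds 83 MW: no online neighbours, lost.
  N2 sheds 83 MW: no online neighbours, lost.
No further trips.

no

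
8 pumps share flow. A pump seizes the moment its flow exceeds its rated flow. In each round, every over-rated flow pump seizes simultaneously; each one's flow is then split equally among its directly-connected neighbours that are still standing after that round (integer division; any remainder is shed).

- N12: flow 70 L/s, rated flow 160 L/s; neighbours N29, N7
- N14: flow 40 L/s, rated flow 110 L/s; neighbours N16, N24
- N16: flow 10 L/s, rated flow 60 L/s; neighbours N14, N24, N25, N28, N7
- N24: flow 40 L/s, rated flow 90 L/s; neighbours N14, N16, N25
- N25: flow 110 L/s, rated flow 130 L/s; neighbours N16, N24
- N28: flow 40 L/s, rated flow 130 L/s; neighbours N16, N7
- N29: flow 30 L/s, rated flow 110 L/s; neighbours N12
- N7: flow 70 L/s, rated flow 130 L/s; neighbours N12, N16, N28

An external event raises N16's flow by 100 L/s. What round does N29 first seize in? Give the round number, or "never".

never

Round 1 — N16 at 110 > 60. N16 seizes.
  N16 sheds 110 L/s to N14, N24, N25, N28, N7: 22 each.
    N14: 40+22 = 62 ≤ 110
    N24: 40+22 = 62 ≤ 90
    N25: 110+22 = 132 > 130
    N28: 40+22 = 62 ≤ 130
    N7: 70+22 = 92 ≤ 130
Round 2 — N25 seizes.
  N25 sheds 132 L/s to N24: 132 each.
    N24: 62+132 = 194 > 90
Round 3 — N24 seizes.
  N24 sheds 194 L/s to N14: 194 each.
    N14: 62+194 = 256 > 110
Round 4 — N14 seizes.
  N14 sheds 256 L/s: no online neighbours, lost.
No further seizures.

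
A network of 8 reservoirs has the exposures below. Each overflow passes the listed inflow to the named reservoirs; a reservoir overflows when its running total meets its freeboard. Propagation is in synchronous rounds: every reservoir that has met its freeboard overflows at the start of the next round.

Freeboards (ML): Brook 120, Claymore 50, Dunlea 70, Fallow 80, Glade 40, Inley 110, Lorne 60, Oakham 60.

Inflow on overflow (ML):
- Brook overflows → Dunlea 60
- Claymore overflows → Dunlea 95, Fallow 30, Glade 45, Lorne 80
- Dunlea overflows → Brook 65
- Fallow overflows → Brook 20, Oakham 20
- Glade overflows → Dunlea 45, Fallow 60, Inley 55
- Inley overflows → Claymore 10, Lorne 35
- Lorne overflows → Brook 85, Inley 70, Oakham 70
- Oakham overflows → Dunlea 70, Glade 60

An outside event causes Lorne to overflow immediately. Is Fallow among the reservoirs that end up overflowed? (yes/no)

Round 1 — Lorne overflows (initial).
  Brook: +85 → 85 < 120
  Inley: +70 → 70 < 110
  Oakham: +70 → 70 ≥ 60
Round 2 — Oakham overflows.
  Dunlea: +70 → 70 ≥ 70
  Glade: +60 → 60 ≥ 40
Round 3 — Dunlea, Glade overflow.
  Brook: +65 → 150 ≥ 120
  Fallow: +60 → 60 < 80
  Inley: +55 → 125 ≥ 110
Round 4 — Brook, Inley overflow.
  Claymore: +10 → 10 < 50
No further overflows.

no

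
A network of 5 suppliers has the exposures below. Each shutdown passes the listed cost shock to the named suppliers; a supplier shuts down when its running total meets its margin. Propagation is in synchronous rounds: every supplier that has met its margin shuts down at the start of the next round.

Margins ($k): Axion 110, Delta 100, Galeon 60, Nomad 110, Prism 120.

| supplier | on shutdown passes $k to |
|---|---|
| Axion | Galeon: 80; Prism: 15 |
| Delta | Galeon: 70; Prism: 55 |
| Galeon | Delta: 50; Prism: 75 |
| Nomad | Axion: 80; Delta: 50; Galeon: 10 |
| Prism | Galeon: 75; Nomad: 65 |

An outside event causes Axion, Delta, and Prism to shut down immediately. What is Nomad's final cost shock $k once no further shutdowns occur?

Round 1 — Axion, Delta, Prism shut down (initial).
  Galeon: +80+70+75 → 225 ≥ 60
  Nomad: +65 → 65 < 110
Round 2 — Galeon shuts down.
No further shutdowns.

65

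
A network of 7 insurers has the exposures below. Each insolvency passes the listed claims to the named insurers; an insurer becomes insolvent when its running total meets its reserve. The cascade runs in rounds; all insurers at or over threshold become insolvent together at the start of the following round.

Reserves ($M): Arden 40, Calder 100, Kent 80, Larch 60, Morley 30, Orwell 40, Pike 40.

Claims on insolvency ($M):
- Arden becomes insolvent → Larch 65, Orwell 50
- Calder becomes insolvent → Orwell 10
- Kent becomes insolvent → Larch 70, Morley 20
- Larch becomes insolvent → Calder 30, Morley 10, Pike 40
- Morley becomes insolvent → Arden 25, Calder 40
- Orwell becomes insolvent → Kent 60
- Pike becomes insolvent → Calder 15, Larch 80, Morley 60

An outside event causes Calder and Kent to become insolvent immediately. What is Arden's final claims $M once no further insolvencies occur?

25

Round 1 — Calder, Kent become insolvent (initial).
  Larch: +70 → 70 ≥ 60
  Morley: +20 → 20 < 30
  Orwell: +10 → 10 < 40
Round 2 — Larch becomes insolvent.
  Morley: +10 → 30 ≥ 30
  Pike: +40 → 40 ≥ 40
Round 3 — Morley, Pike become insolvent.
  Arden: +25 → 25 < 40
No further insolvencies.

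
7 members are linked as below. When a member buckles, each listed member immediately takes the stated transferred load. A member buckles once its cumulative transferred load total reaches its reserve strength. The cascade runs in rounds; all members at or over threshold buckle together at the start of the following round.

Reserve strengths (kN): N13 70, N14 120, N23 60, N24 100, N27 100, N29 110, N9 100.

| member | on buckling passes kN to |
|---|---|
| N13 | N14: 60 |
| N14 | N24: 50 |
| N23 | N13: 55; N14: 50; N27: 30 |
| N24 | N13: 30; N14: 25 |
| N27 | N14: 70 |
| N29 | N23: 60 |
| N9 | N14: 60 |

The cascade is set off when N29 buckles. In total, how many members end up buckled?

Round 1 — N29 buckles (initial).
  N23: +60 → 60 ≥ 60
Round 2 — N23 buckles.
  N13: +55 → 55 < 70
  N14: +50 → 50 < 120
  N27: +30 → 30 < 100
No further bucklings.

2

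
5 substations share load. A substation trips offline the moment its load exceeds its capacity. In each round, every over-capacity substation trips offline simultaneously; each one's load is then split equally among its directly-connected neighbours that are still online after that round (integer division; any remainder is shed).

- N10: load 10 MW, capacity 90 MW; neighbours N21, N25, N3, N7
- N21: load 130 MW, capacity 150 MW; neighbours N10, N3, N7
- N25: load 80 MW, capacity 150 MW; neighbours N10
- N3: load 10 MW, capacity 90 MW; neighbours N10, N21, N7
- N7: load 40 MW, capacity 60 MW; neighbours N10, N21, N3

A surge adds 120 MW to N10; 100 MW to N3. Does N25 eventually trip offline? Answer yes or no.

no

Round 1 — N10 at 130 > 90; N3 at 110 > 90. N10, N3 trip offline.
  N10 sheds 130 MW to N21, N25, N7: 43 each (1 lost).
    N21: 130+43 = 173 > 150
    N25: 80+43 = 123 ≤ 150
    N7: 40+43 = 83 > 60
  N3 sheds 110 MW to N21, N7: 55 each.
    N21: 173+55 = 228 > 150
    N7: 83+55 = 138 > 60
Round 2 — N21, N7 trip offline.
  N21 sheds 228 MW: no online neighbours, lost.
  N7 sheds 138 MW: no online neighbours, lost.
No further trips.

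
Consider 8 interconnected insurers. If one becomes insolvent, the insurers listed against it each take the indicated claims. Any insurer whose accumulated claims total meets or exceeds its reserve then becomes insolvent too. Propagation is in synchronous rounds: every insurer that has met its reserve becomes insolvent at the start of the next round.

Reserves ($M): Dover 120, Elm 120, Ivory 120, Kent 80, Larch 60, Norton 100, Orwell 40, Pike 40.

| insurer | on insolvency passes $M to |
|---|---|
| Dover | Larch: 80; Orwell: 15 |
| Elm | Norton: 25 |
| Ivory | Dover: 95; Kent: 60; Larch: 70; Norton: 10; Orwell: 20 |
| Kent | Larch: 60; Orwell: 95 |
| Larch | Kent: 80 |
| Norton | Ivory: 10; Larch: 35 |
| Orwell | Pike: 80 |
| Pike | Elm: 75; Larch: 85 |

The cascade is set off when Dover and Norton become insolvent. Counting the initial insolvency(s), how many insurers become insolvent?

Round 1 — Dover, Norton become insolvent (initial).
  Ivory: +10 → 10 < 120
  Larch: +80+35 → 115 ≥ 60
  Orwell: +15 → 15 < 40
Round 2 — Larch becomes insolvent.
  Kent: +80 → 80 ≥ 80
Round 3 — Kent becomes insolvent.
  Orwell: +95 → 110 ≥ 40
Round 4 — Orwell becomes insolvent.
  Pike: +80 → 80 ≥ 40
Round 5 — Pike becomes insolvent.
  Elm: +75 → 75 < 120
No further insolvencies.

6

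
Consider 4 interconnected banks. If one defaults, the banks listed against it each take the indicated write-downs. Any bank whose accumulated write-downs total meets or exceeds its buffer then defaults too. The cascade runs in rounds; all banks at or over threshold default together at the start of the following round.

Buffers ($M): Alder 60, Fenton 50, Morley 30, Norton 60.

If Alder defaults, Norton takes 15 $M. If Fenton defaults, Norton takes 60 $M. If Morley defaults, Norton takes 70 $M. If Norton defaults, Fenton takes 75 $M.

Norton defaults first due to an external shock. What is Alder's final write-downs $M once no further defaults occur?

Round 1 — Norton defaults (initial).
  Fenton: +75 → 75 ≥ 50
Round 2 — Fenton defaults.
No further defaults.

0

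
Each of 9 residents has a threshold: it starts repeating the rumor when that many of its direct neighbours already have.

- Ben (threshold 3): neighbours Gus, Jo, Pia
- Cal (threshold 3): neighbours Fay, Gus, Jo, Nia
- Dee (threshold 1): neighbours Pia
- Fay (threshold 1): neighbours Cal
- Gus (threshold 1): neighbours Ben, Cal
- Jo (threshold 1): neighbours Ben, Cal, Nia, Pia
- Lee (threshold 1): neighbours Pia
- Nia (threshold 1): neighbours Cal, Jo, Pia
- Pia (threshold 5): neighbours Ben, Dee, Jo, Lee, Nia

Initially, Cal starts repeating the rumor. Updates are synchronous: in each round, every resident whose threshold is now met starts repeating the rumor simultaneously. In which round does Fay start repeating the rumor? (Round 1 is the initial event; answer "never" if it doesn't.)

Round 1 — Cal starts repeating the rumor (initial).
Round 2 — checking thresholds:
  Fay: 1 of 1 neighbours ≥ 1, starts repeating the rumor.
  Gus: 1 of 2 neighbours ≥ 1, starts repeating the rumor.
  Jo: 1 of 4 neighbours ≥ 1, starts repeating the rumor.
  Nia: 1 of 3 neighbours ≥ 1, starts repeating the rumor.
Round 3 — no new spreads; cascade stops.

2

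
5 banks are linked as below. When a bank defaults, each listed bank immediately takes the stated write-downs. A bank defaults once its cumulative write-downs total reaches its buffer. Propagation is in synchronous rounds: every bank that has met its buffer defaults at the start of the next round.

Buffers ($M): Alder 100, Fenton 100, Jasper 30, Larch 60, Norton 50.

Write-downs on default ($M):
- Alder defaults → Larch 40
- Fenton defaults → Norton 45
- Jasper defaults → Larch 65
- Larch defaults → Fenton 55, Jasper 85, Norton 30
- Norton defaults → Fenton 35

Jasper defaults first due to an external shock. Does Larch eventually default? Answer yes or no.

Round 1 — Jasper defaults (initial).
  Larch: +65 → 65 ≥ 60
Round 2 — Larch defaults.
  Fenton: +55 → 55 < 100
  Norton: +30 → 30 < 50
No further defaults.

yes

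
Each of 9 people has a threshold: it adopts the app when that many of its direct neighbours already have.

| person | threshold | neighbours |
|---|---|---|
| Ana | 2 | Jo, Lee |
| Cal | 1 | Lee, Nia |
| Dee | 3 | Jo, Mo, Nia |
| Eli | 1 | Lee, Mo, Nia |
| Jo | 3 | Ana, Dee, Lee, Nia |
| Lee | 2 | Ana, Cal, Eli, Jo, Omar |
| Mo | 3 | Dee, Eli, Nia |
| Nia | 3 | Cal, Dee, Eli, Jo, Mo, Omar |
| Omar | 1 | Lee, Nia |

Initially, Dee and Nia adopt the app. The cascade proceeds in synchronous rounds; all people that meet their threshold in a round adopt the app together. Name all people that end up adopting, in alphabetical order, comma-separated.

Round 1 — Dee, Nia adopt the app (initial).
Round 2 — checking thresholds:
  Cal: 1 of 2 neighbours ≥ 1, adopts the app.
  Eli: 1 of 3 neighbours ≥ 1, adopts the app.
  Jo: 2 of 4 neighbours < 3, not yet.
  Mo: 2 of 3 neighbours < 3, not yet.
  Omar: 1 of 2 neighbours ≥ 1, adopts the app.
Round 3 — checking thresholds:
  Jo: 2 of 4 neighbours < 3, not yet.
  Lee: 3 of 5 neighbours ≥ 2, adopts the app.
  Mo: 3 of 3 neighbours ≥ 3, adopts the app.
Round 4 — checking thresholds:
  Ana: 1 of 2 neighbours < 2, not yet.
  Jo: 3 of 4 neighbours ≥ 3, adopts the app.
Round 5 — checking thresholds:
  Ana: 2 of 2 neighbours ≥ 2, adopts the app.
Round 6 — no new adoptions; cascade stops.

Ana, Cal, Dee, Eli, Jo, Lee, Mo, Nia, Omar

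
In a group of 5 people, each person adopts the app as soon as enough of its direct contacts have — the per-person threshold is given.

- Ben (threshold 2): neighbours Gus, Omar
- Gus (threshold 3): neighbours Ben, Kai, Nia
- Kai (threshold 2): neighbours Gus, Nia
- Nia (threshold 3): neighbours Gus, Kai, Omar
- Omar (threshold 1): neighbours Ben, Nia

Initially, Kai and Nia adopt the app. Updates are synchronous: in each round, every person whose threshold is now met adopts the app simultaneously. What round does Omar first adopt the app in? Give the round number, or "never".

2

Round 1 — Kai, Nia adopt the app (initial).
Round 2 — checking thresholds:
  Gus: 2 of 3 neighbours < 3, holds.
  Omar: 1 of 2 neighbours ≥ 1, adopts the app.
Round 3 — no new adoptions; cascade stops.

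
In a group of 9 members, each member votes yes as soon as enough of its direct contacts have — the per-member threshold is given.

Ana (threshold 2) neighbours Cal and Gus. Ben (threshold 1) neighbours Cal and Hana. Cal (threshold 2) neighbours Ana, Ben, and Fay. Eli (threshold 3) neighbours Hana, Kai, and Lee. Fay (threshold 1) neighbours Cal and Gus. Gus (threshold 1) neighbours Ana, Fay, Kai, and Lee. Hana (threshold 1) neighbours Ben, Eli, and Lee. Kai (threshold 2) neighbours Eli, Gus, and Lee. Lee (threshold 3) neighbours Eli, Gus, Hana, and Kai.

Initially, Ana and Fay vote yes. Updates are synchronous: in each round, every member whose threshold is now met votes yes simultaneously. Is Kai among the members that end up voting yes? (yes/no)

Round 1 — Ana, Fay vote yes (initial).
Round 2 — checking thresholds:
  Cal: 2 of 3 neighbours ≥ 2, votes yes.
  Gus: 2 of 4 neighbours ≥ 1, votes yes.
Round 3 — checking thresholds:
  Ben: 1 of 2 neighbours ≥ 1, votes yes.
  Kai: 1 of 3 neighbours < 2, not yet.
  Lee: 1 of 4 neighbours < 3, not yet.
Round 4 — checking thresholds:
  Hana: 1 of 3 neighbours ≥ 1, votes yes.
  Kai: 1 of 3 neighbours < 2, not yet.
  Lee: 1 of 4 neighbours < 3, not yet.
Round 5 — no new yes votes; cascade stops.

no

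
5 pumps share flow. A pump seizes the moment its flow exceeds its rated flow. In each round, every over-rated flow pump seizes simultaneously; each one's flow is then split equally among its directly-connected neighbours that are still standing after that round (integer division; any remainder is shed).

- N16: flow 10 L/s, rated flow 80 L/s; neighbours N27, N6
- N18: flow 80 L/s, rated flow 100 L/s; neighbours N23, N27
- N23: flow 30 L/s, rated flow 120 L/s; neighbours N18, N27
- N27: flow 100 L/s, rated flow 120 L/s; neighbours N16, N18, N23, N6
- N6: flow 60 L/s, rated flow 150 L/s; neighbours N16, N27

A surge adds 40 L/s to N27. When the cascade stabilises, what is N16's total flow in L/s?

45

Round 1 — N27 at 140 > 120. N27 seizes.
  N27 sheds 140 L/s to N16, N18, N23, N6: 35 each.
    N16: 10+35 = 45 ≤ 80
    N18: 80+35 = 115 > 100
    N23: 30+35 = 65 ≤ 120
    N6: 60+35 = 95 ≤ 150
Round 2 — N18 seizes.
  N18 sheds 115 L/s to N23: 115 each.
    N23: 65+115 = 180 > 120
Round 3 — N23 seizes.
  N23 sheds 180 L/s: no online neighbours, lost.
No further seizures.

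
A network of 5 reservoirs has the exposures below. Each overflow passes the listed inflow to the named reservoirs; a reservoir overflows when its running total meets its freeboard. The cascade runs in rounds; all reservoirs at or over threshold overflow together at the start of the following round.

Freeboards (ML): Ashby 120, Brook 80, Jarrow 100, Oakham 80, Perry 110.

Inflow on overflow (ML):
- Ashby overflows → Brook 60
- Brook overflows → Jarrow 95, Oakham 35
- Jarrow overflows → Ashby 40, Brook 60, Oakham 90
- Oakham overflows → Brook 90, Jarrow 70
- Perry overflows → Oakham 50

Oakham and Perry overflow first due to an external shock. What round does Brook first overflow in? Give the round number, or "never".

2

Round 1 — Oakham, Perry overflow (initial).
  Brook: +90 → 90 ≥ 80
  Jarrow: +70 → 70 < 100
Round 2 — Brook overflows.
  Jarrow: +95 → 165 ≥ 100
Round 3 — Jarrow overflows.
  Ashby: +40 → 40 < 120
No further overflows.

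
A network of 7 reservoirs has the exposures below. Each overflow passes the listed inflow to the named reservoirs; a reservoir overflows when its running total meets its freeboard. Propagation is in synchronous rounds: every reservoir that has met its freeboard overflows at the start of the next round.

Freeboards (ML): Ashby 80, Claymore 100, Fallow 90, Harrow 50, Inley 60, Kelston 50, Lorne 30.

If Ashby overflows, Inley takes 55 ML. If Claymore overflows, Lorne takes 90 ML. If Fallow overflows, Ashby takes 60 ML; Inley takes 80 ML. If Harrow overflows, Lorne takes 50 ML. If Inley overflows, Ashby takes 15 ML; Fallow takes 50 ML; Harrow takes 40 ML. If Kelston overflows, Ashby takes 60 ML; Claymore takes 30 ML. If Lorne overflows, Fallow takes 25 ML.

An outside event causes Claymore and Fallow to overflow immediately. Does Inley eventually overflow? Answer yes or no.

yes

Round 1 — Claymore, Fallow overflow (initial).
  Ashby: +60 → 60 < 80
  Inley: +80 → 80 ≥ 60
  Lorne: +90 → 90 ≥ 30
Round 2 — Inley, Lorne overflow.
  Ashby: +15 → 75 < 80
  Harrow: +40 → 40 < 50
No further overflows.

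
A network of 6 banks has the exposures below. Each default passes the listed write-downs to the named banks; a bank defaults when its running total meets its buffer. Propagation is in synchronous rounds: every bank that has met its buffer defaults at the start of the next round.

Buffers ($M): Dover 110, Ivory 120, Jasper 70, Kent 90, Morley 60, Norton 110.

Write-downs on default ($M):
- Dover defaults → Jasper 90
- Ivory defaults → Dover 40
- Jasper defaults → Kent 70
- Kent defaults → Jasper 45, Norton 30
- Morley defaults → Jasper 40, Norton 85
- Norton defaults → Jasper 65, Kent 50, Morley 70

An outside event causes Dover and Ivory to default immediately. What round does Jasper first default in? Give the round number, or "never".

Round 1 — Dover, Ivory default (initial).
  Jasper: +90 → 90 ≥ 70
Round 2 — Jasper defaults.
  Kent: +70 → 70 < 90
No further defaults.

2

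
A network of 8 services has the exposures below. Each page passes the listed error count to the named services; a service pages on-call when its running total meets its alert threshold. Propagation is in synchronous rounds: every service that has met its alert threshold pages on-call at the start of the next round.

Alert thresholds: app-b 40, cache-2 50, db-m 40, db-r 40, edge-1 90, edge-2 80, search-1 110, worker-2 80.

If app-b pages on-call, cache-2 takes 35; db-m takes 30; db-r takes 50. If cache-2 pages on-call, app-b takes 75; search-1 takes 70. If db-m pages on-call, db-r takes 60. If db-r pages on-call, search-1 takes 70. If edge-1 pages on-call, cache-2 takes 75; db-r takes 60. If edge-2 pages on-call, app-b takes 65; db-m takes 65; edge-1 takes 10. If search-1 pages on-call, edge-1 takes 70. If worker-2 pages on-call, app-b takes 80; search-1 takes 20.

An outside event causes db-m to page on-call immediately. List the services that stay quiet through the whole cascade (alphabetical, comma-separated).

app-b, cache-2, edge-1, edge-2, search-1, worker-2

Round 1 — db-m pages on-call (initial).
  db-r: +60 → 60 ≥ 40
Round 2 — db-r pages on-call.
  search-1: +70 → 70 < 110
No further pages.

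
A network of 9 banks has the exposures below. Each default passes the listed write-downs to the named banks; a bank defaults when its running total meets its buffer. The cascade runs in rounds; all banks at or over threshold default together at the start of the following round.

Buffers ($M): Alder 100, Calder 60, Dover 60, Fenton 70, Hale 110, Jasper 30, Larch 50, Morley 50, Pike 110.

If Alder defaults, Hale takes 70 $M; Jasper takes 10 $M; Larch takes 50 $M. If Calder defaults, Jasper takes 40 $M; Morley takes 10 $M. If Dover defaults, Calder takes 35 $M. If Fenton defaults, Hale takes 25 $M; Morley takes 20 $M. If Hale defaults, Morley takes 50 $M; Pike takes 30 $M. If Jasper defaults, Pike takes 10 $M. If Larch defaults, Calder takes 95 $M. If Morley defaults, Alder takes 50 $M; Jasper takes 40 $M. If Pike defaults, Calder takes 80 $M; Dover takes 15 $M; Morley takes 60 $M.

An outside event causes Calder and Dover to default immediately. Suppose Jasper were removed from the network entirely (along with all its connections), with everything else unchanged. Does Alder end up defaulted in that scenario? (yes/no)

With Jasper removed:
Round 1 — Calder, Dover default (initial).
  Morley: +10 → 10 < 50
No further defaults.

no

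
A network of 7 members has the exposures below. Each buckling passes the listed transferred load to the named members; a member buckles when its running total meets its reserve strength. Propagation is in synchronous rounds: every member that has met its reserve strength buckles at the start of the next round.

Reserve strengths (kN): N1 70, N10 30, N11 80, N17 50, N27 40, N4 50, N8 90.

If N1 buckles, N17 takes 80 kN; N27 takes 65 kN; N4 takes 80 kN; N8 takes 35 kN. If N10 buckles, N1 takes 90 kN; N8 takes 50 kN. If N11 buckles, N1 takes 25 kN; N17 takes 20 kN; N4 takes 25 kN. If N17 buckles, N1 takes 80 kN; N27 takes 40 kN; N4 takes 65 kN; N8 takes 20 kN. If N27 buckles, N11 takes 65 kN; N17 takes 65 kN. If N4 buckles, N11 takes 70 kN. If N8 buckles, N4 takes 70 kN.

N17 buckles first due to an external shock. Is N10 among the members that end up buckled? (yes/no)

no

Round 1 — N17 buckles (initial).
  N1: +80 → 80 ≥ 70
  N27: +40 → 40 ≥ 40
  N4: +65 → 65 ≥ 50
  N8: +20 → 20 < 90
Round 2 — N1, N27, N4 buckle.
  N11: +65+70 → 135 ≥ 80
  N8: +35 → 55 < 90
Round 3 — N11 buckles.
No further bucklings.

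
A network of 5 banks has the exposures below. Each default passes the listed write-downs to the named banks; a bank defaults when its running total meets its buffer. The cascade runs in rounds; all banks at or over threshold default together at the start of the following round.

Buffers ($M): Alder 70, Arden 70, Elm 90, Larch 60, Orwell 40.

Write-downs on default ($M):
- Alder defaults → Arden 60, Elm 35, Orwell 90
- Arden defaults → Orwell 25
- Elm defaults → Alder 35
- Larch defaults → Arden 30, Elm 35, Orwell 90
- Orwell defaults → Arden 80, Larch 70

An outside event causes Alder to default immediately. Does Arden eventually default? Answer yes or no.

yes

Round 1 — Alder defaults (initial).
  Arden: +60 → 60 < 70
  Elm: +35 → 35 < 90
  Orwell: +90 → 90 ≥ 40
Round 2 — Orwell defaults.
  Arden: +80 → 140 ≥ 70
  Larch: +70 → 70 ≥ 60
Round 3 — Arden, Larch default.
  Elm: +35 → 70 < 90
No further defaults.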